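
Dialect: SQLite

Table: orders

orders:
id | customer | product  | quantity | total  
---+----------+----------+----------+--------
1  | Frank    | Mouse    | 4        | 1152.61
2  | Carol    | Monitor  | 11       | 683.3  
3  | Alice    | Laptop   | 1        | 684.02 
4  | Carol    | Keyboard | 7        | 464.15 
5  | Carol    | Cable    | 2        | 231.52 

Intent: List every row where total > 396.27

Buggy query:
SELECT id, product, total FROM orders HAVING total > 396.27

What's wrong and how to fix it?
Bug: This is a non-aggregate query (no GROUP BY, no aggregates), so in SQLite the HAVING clause is invalid here; a row-level condition belongs in WHERE

Fix: Replace HAVING with WHERE since the condition applies to individual rows

Corrected query:
SELECT id, product, total FROM orders WHERE total > 396.27

Result:
id | product  | total  
---+----------+--------
1  | Mouse    | 1152.61
2  | Monitor  | 683.3  
3  | Laptop   | 684.02 
4  | Keyboard | 464.15 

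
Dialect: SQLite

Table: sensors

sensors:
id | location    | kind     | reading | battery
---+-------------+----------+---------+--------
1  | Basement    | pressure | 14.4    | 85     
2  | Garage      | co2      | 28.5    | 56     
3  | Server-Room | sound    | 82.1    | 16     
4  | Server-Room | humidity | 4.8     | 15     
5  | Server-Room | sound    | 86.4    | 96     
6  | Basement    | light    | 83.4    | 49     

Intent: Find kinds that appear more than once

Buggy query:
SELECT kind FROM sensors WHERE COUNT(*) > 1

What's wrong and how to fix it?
Bug: COUNT(*) is an aggregate and cannot be used in WHERE

Fix: GROUP BY kind, then filter groups with HAVING COUNT(*) > 1

Corrected query:
SELECT kind FROM sensors GROUP BY kind HAVING COUNT(*) > 1

Result:
kind 
-----
sound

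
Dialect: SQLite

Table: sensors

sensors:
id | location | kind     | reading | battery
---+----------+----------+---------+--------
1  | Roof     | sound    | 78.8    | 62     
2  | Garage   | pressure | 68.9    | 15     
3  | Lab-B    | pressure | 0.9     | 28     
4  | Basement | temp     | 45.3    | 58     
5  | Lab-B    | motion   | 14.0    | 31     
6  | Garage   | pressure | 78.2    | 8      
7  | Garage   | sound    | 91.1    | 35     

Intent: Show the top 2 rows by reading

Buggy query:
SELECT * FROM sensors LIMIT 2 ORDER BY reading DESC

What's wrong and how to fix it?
Bug: LIMIT must come after ORDER BY

Fix: Sort with ORDER BY, then apply LIMIT

Corrected query:
SELECT * FROM sensors ORDER BY reading DESC LIMIT 2

Result:
id | location | kind  | reading | battery
---+----------+-------+---------+--------
7  | Garage   | sound | 91.1    | 35     
1  | Roof     | sound | 78.8    | 62     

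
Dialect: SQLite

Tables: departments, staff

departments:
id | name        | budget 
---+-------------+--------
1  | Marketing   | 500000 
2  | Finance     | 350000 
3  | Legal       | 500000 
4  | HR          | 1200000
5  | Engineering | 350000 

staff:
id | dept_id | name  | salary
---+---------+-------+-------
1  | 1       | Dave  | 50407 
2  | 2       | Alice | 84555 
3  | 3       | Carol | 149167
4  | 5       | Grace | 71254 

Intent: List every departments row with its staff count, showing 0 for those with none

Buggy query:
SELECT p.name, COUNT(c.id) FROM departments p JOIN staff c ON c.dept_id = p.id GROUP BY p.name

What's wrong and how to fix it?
Bug: INNER JOIN drops departments rows that have no matching staff rows

Fix: Switch to LEFT JOIN to retain unmatched parent rows

Corrected query:
SELECT p.name, COUNT(c.id) FROM departments p LEFT JOIN staff c ON c.dept_id = p.id GROUP BY p.name

Result:
name        | COUNT(c.id)
------------+------------
Engineering | 1          
Finance     | 1          
HR          | 0          
Legal       | 1          
Marketing   | 1          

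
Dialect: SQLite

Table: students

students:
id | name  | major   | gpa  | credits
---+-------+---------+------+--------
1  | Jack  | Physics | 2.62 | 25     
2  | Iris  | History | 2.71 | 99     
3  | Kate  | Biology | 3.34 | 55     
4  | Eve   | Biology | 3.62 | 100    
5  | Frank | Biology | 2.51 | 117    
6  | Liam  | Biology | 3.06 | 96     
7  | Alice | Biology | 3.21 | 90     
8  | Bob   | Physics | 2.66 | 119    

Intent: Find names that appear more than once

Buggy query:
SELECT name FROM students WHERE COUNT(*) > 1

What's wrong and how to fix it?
Bug: COUNT(*) is an aggregate and cannot be used in WHERE

Fix: GROUP BY name, then filter groups with HAVING COUNT(*) > 1

Corrected query:
SELECT name FROM students GROUP BY name HAVING COUNT(*) > 1

Result:
(no rows)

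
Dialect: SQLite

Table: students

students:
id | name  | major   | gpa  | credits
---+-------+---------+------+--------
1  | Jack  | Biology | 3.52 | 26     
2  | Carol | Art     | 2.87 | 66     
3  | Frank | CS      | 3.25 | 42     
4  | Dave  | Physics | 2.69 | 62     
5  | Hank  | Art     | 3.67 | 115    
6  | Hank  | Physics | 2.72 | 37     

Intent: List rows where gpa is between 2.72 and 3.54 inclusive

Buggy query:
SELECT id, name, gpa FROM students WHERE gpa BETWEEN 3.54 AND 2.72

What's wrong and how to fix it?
Bug: BETWEEN expects the lower bound first; with 3.54 AND 2.72 the range is empty

Fix: Write BETWEEN 2.72 AND 3.54

Corrected query:
SELECT id, name, gpa FROM students WHERE gpa BETWEEN 2.72 AND 3.54

Result:
id | name  | gpa 
---+-------+-----
1  | Jack  | 3.52
2  | Carol | 2.87
3  | Frank | 3.25
6  | Hank  | 2.72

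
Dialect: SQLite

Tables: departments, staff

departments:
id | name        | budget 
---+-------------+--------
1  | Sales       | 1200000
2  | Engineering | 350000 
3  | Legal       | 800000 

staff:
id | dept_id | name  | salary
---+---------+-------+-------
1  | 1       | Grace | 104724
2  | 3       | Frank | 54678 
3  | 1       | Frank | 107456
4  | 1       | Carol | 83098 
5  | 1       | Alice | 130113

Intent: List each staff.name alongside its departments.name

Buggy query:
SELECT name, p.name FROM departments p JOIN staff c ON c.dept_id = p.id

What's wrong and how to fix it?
Bug: Both tables have a 'name' column; the unqualified reference is ambiguous

Fix: Prefix ambiguous columns with the table alias

Corrected query:
SELECT c.name, p.name FROM departments p JOIN staff c ON c.dept_id = p.id

Result:
name  | name 
------+------
Grace | Sales
Frank | Legal
Frank | Sales
Carol | Sales
Alice | Sales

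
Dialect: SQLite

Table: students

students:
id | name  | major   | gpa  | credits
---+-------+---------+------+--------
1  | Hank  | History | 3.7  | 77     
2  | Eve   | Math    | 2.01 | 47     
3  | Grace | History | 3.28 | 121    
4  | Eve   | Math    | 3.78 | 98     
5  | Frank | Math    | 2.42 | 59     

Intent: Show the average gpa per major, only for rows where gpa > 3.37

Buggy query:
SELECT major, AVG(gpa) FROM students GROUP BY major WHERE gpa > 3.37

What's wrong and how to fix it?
Bug: WHERE cannot follow GROUP BY

Fix: Place WHERE between FROM and GROUP BY

Corrected query:
SELECT major, AVG(gpa) FROM students WHERE gpa > 3.37 GROUP BY major

Result:
major   | AVG(gpa)
--------+---------
History | 3.7     
Math    | 3.78    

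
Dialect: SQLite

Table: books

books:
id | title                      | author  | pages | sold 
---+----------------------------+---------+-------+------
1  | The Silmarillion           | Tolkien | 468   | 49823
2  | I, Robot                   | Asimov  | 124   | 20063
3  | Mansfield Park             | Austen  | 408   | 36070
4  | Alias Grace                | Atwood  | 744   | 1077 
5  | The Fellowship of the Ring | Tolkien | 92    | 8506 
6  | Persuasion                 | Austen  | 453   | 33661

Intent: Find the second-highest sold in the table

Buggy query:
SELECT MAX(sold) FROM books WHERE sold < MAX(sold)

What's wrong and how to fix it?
Bug: The inner MAX is an aggregate inside WHERE, which is not allowed

Fix: Compute the overall MAX in a subquery, then take MAX of rows below it

Corrected query:
SELECT MAX(sold) FROM books WHERE sold < (SELECT MAX(sold) FROM books)

Result:
MAX(sold)
---------
36070    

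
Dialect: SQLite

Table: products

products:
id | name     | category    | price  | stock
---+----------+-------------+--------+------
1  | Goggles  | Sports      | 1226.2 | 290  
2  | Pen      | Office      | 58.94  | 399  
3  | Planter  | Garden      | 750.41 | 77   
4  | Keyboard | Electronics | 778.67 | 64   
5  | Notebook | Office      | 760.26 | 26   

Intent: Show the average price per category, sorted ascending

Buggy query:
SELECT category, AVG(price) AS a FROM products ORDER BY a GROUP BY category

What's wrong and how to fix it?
Bug: GROUP BY must precede ORDER BY

Fix: Reorder: SELECT … FROM … GROUP BY … ORDER BY …

Corrected query:
SELECT category, AVG(price) AS a FROM products GROUP BY category ORDER BY a

Result:
category    | a     
------------+-------
Office      | 409.6 
Garden      | 750.41
Electronics | 778.67
Sports      | 1226.2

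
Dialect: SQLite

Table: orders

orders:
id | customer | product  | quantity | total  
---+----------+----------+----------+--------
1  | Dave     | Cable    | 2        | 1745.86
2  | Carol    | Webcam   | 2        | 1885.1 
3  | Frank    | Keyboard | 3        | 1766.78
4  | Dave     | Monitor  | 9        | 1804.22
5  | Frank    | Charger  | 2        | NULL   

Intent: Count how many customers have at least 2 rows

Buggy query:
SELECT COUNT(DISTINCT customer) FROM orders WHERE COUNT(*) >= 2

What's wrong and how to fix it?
Bug: WHERE filters individual rows, not groups, so a group-level COUNT is invalid there

Fix: Use a subquery that GROUPs and filters with HAVING, then count its rows

Corrected query:
SELECT COUNT(*) FROM (SELECT customer FROM orders GROUP BY customer HAVING COUNT(*) >= 2)

Result:
COUNT(*)
--------
2       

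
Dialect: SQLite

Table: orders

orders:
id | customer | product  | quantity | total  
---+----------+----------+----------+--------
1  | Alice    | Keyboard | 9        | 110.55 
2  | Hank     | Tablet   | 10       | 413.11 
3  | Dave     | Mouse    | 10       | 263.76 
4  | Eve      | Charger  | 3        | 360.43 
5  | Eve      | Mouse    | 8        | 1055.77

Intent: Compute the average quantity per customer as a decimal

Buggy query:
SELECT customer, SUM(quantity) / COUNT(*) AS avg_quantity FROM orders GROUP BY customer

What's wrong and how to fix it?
Bug: SUM(quantity) and COUNT(*) are both integers; the division truncates the fractional part

Fix: Multiply by 1.0 (or CAST to REAL) to force floating-point division

Corrected query:
SELECT customer, SUM(quantity) * 1.0 / COUNT(*) AS avg_quantity FROM orders GROUP BY customer

Result:
customer | avg_quantity
---------+-------------
Alice    | 9           
Dave     | 10          
Eve      | 5.5         
Hank     | 10          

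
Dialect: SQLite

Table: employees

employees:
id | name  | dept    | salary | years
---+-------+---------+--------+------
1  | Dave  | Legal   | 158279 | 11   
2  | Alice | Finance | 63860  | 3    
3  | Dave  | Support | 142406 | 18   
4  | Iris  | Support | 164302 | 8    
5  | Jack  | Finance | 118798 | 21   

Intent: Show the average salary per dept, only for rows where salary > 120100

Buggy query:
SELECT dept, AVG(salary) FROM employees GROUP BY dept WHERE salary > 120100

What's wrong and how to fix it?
Bug: Row-level WHERE must come before GROUP BY in the clause order

Fix: Move the WHERE clause before GROUP BY

Corrected query:
SELECT dept, AVG(salary) FROM employees WHERE salary > 120100 GROUP BY dept

Result:
dept    | AVG(salary)
--------+------------
Legal   | 158279     
Support | 153354     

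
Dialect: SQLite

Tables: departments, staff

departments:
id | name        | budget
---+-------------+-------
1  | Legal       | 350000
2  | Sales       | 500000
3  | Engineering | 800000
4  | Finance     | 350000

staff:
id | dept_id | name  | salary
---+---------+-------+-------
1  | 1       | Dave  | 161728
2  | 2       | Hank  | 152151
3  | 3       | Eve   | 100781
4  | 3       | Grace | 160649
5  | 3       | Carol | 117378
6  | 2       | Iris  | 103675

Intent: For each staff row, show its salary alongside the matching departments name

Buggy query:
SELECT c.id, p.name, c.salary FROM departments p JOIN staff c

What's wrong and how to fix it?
Bug: Missing join condition: each staff row is matched to all departments rows instead of just its own

Fix: Add ON c.dept_id = p.id to the JOIN

Corrected query:
SELECT c.id, p.name, c.salary FROM departments p JOIN staff c ON c.dept_id = p.id

Result:
id | name        | salary
---+-------------+-------
1  | Legal       | 161728
2  | Sales       | 152151
3  | Engineering | 100781
4  | Engineering | 160649
5  | Engineering | 117378
6  | Sales       | 103675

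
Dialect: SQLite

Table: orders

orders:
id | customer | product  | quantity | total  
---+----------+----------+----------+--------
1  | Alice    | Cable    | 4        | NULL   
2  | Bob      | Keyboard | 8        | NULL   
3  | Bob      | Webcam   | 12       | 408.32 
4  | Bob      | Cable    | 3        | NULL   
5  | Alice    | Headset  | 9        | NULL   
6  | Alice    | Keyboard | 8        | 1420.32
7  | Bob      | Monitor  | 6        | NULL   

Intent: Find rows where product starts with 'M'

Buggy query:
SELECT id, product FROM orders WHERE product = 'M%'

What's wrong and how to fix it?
Bug: '=' compares the literal string including the % character; pattern matching needs LIKE

Fix: Replace '=' with LIKE so 'M%' is treated as a pattern

Corrected query:
SELECT id, product FROM orders WHERE product LIKE 'M%'

Result:
id | product
---+--------
7  | Monitor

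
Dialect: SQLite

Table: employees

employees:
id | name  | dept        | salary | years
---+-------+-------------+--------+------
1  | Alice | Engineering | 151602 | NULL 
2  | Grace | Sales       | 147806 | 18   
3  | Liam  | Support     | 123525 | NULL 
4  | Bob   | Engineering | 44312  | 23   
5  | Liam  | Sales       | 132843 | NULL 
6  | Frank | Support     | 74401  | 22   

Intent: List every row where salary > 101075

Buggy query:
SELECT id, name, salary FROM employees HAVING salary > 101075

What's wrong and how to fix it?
Bug: This is a non-aggregate query (no GROUP BY, no aggregates), so in SQLite the HAVING clause is invalid here; a row-level condition belongs in WHERE

Fix: Replace HAVING with WHERE since the condition applies to individual rows

Corrected query:
SELECT id, name, salary FROM employees WHERE salary > 101075

Result:
id | name  | salary
---+-------+-------
1  | Alice | 151602
2  | Grace | 147806
3  | Liam  | 123525
5  | Liam  | 132843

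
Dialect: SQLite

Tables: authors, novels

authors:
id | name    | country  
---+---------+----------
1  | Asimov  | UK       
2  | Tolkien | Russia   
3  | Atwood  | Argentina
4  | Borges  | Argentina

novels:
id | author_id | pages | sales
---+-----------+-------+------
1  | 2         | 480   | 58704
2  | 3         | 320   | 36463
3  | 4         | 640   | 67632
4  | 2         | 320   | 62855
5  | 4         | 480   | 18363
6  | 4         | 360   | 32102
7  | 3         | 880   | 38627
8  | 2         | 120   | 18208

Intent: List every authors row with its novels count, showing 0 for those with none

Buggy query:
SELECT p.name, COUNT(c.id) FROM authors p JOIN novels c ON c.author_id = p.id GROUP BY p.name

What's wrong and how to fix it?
Bug: INNER JOIN drops authors rows that have no matching novels rows

Fix: Use LEFT JOIN so parents without children still appear (COUNT(c.id) gives 0)

Corrected query:
SELECT p.name, COUNT(c.id) FROM authors p LEFT JOIN novels c ON c.author_id = p.id GROUP BY p.name

Result:
name    | COUNT(c.id)
--------+------------
Asimov  | 0          
Atwood  | 2          
Borges  | 3          
Tolkien | 3          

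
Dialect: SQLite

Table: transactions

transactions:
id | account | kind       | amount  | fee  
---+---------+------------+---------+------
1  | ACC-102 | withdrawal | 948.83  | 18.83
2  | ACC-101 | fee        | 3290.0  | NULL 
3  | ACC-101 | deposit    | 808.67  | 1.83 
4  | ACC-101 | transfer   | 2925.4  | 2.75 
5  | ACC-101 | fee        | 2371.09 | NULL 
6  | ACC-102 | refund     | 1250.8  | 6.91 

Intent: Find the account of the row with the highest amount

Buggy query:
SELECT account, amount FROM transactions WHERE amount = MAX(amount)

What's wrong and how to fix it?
Bug: MAX(amount) is an aggregate and cannot be used directly in WHERE

Fix: Use a subquery: WHERE amount = (SELECT MAX(amount) FROM transactions)

Corrected query:
SELECT account, amount FROM transactions WHERE amount = (SELECT MAX(amount) FROM transactions)

Result:
account | amount
--------+-------
ACC-101 | 3290  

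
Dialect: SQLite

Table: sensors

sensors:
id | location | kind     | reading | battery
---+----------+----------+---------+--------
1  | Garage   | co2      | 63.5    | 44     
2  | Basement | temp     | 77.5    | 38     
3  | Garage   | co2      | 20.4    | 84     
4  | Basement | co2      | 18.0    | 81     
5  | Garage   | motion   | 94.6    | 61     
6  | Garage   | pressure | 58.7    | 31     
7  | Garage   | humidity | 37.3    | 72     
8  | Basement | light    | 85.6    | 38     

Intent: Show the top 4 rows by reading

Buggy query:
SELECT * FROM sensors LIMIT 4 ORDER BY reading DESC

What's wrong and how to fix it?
Bug: LIMIT must come after ORDER BY

Fix: Swap the clauses: ORDER BY first, then LIMIT

Corrected query:
SELECT * FROM sensors ORDER BY reading DESC LIMIT 4

Result:
id | location | kind   | reading | battery
---+----------+--------+---------+--------
5  | Garage   | motion | 94.6    | 61     
8  | Basement | light  | 85.6    | 38     
2  | Basement | temp   | 77.5    | 38     
1  | Garage   | co2    | 63.5    | 44     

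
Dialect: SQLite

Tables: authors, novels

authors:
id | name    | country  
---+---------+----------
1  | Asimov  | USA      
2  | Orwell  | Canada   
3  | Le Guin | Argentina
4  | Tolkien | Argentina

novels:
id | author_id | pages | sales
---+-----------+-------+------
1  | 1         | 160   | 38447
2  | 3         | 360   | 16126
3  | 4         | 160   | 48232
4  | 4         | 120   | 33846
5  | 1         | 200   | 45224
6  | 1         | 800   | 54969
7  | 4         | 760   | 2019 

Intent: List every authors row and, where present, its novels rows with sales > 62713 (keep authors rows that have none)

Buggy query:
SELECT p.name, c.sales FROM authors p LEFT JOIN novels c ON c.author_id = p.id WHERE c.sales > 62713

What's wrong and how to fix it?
Bug: Filtering c.sales in WHERE discards the NULL rows produced by LEFT JOIN, turning it into an inner join

Fix: Put 'c.sales > 62713' in the JOIN's ON clause instead of WHERE

Corrected query:
SELECT p.name, c.sales FROM authors p LEFT JOIN novels c ON c.author_id = p.id AND c.sales > 62713

Result:
name    | sales
--------+------
Asimov  | NULL 
Orwell  | NULL 
Le Guin | NULL 
Tolkien | NULL 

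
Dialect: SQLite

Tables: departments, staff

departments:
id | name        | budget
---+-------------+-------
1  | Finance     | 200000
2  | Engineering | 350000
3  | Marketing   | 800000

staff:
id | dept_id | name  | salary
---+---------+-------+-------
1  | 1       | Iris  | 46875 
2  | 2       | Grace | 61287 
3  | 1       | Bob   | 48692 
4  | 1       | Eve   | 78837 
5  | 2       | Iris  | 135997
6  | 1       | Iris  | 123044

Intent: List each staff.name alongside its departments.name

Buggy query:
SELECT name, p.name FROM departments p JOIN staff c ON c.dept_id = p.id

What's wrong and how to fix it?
Bug: Both tables have a 'name' column; the unqualified reference is ambiguous

Fix: Prefix ambiguous columns with the table alias

Corrected query:
SELECT c.name, p.name FROM departments p JOIN staff c ON c.dept_id = p.id

Result:
name  | name       
------+------------
Iris  | Finance    
Grace | Engineering
Bob   | Finance    
Eve   | Finance    
Iris  | Engineering
Iris  | Finance    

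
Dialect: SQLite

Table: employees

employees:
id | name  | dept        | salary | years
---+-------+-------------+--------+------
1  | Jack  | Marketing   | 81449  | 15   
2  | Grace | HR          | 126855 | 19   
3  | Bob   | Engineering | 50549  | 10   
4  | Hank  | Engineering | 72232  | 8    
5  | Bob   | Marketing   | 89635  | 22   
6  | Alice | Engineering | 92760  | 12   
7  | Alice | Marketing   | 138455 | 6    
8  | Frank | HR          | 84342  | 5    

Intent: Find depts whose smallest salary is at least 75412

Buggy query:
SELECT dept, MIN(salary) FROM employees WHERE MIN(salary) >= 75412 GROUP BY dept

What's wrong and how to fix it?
Bug: Aggregates like MIN are computed per group after WHERE runs

Fix: Replace WHERE with HAVING after the GROUP BY

Corrected query:
SELECT dept, MIN(salary) FROM employees GROUP BY dept HAVING MIN(salary) >= 75412

Result:
dept      | MIN(salary)
----------+------------
HR        | 84342      
Marketing | 81449      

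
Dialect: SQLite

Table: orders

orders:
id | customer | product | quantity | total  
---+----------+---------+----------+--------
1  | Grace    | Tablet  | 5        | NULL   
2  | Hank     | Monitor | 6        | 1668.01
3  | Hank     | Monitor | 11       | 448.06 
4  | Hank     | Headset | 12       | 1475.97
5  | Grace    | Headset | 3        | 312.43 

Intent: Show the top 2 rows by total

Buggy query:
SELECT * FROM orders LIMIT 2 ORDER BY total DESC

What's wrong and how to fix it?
Bug: LIMIT must come after ORDER BY

Fix: Swap the clauses: ORDER BY first, then LIMIT

Corrected query:
SELECT * FROM orders ORDER BY total DESC LIMIT 2

Result:
id | customer | product | quantity | total  
---+----------+---------+----------+--------
2  | Hank     | Monitor | 6        | 1668.01
4  | Hank     | Headset | 12       | 1475.97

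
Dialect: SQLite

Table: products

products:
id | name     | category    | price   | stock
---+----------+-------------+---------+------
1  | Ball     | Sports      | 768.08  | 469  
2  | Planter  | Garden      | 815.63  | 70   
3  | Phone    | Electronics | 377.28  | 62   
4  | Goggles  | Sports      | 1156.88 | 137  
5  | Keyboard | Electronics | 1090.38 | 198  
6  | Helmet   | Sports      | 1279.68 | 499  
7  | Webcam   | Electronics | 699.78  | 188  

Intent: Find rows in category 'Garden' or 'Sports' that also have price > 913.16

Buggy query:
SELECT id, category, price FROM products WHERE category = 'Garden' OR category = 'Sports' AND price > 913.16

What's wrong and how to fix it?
Bug: AND binds tighter than OR, so this parses as category = 'Garden' OR (category = 'Sports' AND price > 913.16)

Fix: Add parentheses around the OR so the AND applies to both alternatives

Corrected query:
SELECT id, category, price FROM products WHERE (category = 'Garden' OR category = 'Sports') AND price > 913.16

Result:
id | category | price  
---+----------+--------
4  | Sports   | 1156.88
6  | Sports   | 1279.68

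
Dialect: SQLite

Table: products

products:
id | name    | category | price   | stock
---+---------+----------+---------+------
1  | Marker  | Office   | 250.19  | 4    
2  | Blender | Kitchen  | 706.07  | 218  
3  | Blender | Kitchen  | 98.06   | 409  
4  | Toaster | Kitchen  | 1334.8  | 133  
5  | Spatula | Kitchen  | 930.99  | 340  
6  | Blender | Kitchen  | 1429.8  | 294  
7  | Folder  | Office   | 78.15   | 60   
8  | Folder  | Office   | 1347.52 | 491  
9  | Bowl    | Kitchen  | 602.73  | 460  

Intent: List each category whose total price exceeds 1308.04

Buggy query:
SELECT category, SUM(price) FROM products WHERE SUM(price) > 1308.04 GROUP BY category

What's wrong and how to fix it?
Bug: WHERE runs before GROUP BY, so aggregates aren't available there

Fix: Move the aggregate condition to a HAVING clause

Corrected query:
SELECT category, SUM(price) FROM products GROUP BY category HAVING SUM(price) > 1308.04

Result:
category | SUM(price)
---------+-----------
Kitchen  | 5102.45   
Office   | 1675.86   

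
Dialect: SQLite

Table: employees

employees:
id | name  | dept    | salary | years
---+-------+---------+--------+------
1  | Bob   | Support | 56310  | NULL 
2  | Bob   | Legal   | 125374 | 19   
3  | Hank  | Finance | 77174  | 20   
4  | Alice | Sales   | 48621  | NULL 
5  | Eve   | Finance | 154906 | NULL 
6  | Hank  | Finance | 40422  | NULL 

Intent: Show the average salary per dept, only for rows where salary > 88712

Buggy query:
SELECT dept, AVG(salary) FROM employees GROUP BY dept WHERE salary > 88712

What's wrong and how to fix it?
Bug: Row-level WHERE must come before GROUP BY in the clause order

Fix: Place WHERE between FROM and GROUP BY

Corrected query:
SELECT dept, AVG(salary) FROM employees WHERE salary > 88712 GROUP BY dept

Result:
dept    | AVG(salary)
--------+------------
Finance | 154906     
Legal   | 125374     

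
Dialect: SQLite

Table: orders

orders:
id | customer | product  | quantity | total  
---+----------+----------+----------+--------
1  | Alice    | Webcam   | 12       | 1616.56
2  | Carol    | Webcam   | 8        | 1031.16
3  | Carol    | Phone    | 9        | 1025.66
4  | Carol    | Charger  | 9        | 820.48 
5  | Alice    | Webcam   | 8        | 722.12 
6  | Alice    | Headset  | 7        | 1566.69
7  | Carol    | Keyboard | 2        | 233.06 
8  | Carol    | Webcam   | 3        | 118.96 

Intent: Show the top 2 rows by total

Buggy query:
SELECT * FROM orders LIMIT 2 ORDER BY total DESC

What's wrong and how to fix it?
Bug: LIMIT must come after ORDER BY

Fix: Sort with ORDER BY, then apply LIMIT

Corrected query:
SELECT * FROM orders ORDER BY total DESC LIMIT 2

Result:
id | customer | product | quantity | total  
---+----------+---------+----------+--------
1  | Alice    | Webcam  | 12       | 1616.56
6  | Alice    | Headset | 7        | 1566.69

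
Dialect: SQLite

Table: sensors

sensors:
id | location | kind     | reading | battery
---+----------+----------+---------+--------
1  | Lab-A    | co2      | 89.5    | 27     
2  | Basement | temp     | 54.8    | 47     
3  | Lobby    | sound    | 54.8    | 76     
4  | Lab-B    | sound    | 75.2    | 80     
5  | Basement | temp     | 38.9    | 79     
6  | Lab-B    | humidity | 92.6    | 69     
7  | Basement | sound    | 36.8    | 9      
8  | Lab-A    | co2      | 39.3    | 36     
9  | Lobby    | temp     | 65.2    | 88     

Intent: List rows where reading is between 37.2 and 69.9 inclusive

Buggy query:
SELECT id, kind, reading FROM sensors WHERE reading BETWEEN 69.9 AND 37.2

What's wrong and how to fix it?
Bug: BETWEEN expects the lower bound first; with 69.9 AND 37.2 the range is empty

Fix: Write BETWEEN 37.2 AND 69.9

Corrected query:
SELECT id, kind, reading FROM sensors WHERE reading BETWEEN 37.2 AND 69.9

Result:
id | kind  | reading
---+-------+--------
2  | temp  | 54.8   
3  | sound | 54.8   
5  | temp  | 38.9   
8  | co2   | 39.3   
9  | temp  | 65.2   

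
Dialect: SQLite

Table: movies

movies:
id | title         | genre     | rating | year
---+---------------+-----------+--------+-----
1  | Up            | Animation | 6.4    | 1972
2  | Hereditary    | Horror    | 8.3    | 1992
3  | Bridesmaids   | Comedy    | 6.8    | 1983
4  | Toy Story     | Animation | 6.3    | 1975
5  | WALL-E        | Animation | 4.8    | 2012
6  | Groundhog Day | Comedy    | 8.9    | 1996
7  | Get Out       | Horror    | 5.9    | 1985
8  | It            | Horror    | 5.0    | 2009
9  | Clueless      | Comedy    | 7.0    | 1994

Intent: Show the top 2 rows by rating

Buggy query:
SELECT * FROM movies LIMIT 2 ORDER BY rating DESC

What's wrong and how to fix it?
Bug: LIMIT must come after ORDER BY

Fix: Sort with ORDER BY, then apply LIMIT

Corrected query:
SELECT * FROM movies ORDER BY rating DESC LIMIT 2

Result:
id | title         | genre  | rating | year
---+---------------+--------+--------+-----
6  | Groundhog Day | Comedy | 8.9    | 1996
2  | Hereditary    | Horror | 8.3    | 1992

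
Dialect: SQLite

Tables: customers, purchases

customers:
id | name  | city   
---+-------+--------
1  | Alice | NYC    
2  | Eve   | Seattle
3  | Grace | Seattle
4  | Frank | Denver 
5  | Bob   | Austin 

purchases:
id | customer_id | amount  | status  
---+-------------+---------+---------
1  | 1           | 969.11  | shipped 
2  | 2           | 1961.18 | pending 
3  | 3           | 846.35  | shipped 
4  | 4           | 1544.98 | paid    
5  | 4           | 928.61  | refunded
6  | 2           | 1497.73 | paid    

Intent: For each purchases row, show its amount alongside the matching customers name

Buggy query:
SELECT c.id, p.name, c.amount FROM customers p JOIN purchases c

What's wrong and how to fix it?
Bug: Missing join condition: each purchases row is matched to all customers rows instead of just its own

Fix: Add ON c.customer_id = p.id to the JOIN

Corrected query:
SELECT c.id, p.name, c.amount FROM customers p JOIN purchases c ON c.customer_id = p.id

Result:
id | name  | amount 
---+-------+--------
1  | Alice | 969.11 
2  | Eve   | 1961.18
3  | Grace | 846.35 
4  | Frank | 1544.98
5  | Frank | 928.61 
6  | Eve   | 1497.73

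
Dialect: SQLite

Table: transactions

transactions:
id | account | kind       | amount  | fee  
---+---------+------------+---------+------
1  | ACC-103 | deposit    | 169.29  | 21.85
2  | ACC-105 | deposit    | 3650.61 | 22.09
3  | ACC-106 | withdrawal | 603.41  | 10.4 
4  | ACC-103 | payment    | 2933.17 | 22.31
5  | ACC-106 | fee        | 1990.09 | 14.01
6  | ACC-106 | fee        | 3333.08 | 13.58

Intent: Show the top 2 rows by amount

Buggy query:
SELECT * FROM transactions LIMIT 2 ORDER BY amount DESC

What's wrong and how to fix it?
Bug: LIMIT must come after ORDER BY

Fix: Sort with ORDER BY, then apply LIMIT

Corrected query:
SELECT * FROM transactions ORDER BY amount DESC LIMIT 2

Result:
id | account | kind    | amount  | fee  
---+---------+---------+---------+------
2  | ACC-105 | deposit | 3650.61 | 22.09
6  | ACC-106 | fee     | 3333.08 | 13.58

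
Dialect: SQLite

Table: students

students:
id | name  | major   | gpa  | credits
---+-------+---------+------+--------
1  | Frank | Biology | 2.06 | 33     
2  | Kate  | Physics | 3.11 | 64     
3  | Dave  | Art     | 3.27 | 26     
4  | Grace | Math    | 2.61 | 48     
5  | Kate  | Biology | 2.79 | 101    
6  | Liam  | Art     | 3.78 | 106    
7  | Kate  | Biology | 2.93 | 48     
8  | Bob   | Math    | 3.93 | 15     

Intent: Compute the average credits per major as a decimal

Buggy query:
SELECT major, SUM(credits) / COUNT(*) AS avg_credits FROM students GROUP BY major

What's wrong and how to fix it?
Bug: SUM(credits) and COUNT(*) are both integers; the division truncates the fractional part

Fix: Cast one side to REAL so the division keeps the fractional part

Corrected query:
SELECT major, SUM(credits) * 1.0 / COUNT(*) AS avg_credits FROM students GROUP BY major

Result:
major   | avg_credits
--------+------------
Art     | 66         
Biology | 60.666667  
Math    | 31.5       
Physics | 64         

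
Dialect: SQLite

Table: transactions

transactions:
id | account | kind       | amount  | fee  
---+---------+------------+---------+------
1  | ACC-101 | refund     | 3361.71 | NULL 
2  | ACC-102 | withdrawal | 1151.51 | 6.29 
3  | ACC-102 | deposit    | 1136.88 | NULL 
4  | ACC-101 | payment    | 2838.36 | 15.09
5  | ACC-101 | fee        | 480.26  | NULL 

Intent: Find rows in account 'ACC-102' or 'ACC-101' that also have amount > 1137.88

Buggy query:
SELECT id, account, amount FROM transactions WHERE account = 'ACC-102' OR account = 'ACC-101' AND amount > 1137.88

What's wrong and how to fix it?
Bug: Without parentheses, AND is evaluated before OR, so the amount filter only applies to the 'ACC-101' branch

Fix: Group the OR with parentheses (or use IN), then AND the threshold

Corrected query:
SELECT id, account, amount FROM transactions WHERE (account = 'ACC-102' OR account = 'ACC-101') AND amount > 1137.88

Result:
id | account | amount 
---+---------+--------
1  | ACC-101 | 3361.71
2  | ACC-102 | 1151.51
4  | ACC-101 | 2838.36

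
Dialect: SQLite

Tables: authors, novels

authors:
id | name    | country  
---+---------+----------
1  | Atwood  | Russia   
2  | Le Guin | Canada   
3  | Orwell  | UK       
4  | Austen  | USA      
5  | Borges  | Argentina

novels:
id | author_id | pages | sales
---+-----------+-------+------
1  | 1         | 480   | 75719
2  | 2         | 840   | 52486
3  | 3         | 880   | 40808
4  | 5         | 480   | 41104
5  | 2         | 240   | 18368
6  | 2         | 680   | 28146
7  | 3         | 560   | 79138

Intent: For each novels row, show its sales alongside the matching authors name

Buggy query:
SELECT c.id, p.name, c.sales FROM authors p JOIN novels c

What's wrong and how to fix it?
Bug: JOIN with no ON clause produces a cartesian product; every novels row pairs with every authors row

Fix: Specify the join condition linking the foreign key to the parent id

Corrected query:
SELECT c.id, p.name, c.sales FROM authors p JOIN novels c ON c.author_id = p.id

Result:
id | name    | sales
---+---------+------
1  | Atwood  | 75719
2  | Le Guin | 52486
3  | Orwell  | 40808
4  | Borges  | 41104
5  | Le Guin | 18368
6  | Le Guin | 28146
7  | Orwell  | 79138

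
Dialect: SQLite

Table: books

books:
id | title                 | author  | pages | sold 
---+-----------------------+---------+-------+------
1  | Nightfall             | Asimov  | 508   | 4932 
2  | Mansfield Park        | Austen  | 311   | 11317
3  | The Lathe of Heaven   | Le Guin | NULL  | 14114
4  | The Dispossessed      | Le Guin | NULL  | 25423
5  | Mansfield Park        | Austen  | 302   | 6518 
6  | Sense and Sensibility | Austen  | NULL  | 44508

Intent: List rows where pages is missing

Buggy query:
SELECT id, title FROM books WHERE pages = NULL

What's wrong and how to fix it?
Bug: Comparing to NULL with '=' never matches; NULL = NULL is unknown, not true

Fix: Use IS NULL to test for NULL

Corrected query:
SELECT id, title FROM books WHERE pages IS NULL

Result:
id | title                
---+----------------------
3  | The Lathe of Heaven  
4  | The Dispossessed     
6  | Sense and Sensibility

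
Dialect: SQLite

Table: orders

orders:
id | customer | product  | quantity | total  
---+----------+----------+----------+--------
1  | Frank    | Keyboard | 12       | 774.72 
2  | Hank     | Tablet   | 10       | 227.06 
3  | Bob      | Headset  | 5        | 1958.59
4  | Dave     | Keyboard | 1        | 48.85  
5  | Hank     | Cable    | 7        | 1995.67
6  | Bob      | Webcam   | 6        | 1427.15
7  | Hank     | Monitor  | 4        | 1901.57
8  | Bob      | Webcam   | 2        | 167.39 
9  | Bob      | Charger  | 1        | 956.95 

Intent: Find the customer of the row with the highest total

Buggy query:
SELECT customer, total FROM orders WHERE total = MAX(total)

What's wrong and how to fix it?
Bug: WHERE is evaluated per row; an aggregate over the whole table isn't defined there

Fix: Use a subquery: WHERE total = (SELECT MAX(total) FROM orders)

Corrected query:
SELECT customer, total FROM orders WHERE total = (SELECT MAX(total) FROM orders)

Result:
customer | total  
---------+--------
Hank     | 1995.67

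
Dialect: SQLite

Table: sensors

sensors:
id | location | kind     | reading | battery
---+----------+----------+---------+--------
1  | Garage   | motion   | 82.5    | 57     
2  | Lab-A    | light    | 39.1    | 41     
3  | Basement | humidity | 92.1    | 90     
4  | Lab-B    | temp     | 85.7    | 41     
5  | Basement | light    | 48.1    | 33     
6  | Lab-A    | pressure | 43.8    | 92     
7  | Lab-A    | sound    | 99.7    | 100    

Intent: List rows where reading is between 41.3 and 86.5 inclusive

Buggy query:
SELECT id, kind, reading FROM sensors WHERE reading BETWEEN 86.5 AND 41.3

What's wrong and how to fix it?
Bug: The bounds are reversed; BETWEEN a AND b requires a <= b to match anything

Fix: Swap the bounds so the smaller value comes first

Corrected query:
SELECT id, kind, reading FROM sensors WHERE reading BETWEEN 41.3 AND 86.5

Result:
id | kind     | reading
---+----------+--------
1  | motion   | 82.5   
4  | temp     | 85.7   
5  | light    | 48.1   
6  | pressure | 43.8   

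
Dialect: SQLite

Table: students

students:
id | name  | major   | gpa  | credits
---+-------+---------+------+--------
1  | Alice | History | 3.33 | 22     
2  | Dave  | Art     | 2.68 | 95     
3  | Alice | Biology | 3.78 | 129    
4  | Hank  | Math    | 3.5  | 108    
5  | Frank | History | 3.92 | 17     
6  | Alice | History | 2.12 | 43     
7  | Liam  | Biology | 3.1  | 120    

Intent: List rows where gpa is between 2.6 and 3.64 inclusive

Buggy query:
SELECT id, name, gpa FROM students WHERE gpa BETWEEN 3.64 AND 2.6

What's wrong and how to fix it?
Bug: The bounds are reversed; BETWEEN a AND b requires a <= b to match anything

Fix: Swap the bounds so the smaller value comes first

Corrected query:
SELECT id, name, gpa FROM students WHERE gpa BETWEEN 2.6 AND 3.64

Result:
id | name  | gpa 
---+-------+-----
1  | Alice | 3.33
2  | Dave  | 2.68
4  | Hank  | 3.5 
7  | Liam  | 3.1 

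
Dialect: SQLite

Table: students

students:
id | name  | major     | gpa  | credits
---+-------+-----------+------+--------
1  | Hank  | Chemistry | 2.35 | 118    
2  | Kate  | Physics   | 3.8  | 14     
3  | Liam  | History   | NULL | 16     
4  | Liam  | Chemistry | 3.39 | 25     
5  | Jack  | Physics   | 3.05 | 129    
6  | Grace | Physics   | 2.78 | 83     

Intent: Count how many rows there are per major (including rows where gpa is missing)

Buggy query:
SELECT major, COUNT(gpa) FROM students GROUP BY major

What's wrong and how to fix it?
Bug: COUNT(gpa) skips NULLs, so groups with missing gpa are undercounted

Fix: Replace COUNT(gpa) with COUNT(*)

Corrected query:
SELECT major, COUNT(*) FROM students GROUP BY major

Result:
major     | COUNT(*)
----------+---------
Chemistry | 2       
History   | 1       
Physics   | 3       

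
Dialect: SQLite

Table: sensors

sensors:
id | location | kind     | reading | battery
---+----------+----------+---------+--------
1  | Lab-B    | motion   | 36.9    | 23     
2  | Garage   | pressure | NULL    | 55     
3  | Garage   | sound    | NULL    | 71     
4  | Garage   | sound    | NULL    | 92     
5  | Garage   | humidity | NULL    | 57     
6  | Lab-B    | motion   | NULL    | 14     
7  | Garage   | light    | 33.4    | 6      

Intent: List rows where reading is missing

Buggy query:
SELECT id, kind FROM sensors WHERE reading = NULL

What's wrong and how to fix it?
Bug: '= NULL' is always unknown in SQL three-valued logic, so no rows match

Fix: Replace '= NULL' with 'IS NULL'

Corrected query:
SELECT id, kind FROM sensors WHERE reading IS NULL

Result:
id | kind    
---+---------
2  | pressure
3  | sound   
4  | sound   
5  | humidity
6  | motion  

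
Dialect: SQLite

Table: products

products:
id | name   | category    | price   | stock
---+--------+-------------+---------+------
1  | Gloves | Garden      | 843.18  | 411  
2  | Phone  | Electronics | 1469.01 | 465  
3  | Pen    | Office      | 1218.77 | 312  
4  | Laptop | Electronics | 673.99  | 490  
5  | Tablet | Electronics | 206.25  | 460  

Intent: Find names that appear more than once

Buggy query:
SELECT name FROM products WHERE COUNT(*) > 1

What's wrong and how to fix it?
Bug: COUNT(*) is an aggregate and cannot be used in WHERE

Fix: GROUP BY name, then filter groups with HAVING COUNT(*) > 1

Corrected query:
SELECT name FROM products GROUP BY name HAVING COUNT(*) > 1

Result:
(no rows)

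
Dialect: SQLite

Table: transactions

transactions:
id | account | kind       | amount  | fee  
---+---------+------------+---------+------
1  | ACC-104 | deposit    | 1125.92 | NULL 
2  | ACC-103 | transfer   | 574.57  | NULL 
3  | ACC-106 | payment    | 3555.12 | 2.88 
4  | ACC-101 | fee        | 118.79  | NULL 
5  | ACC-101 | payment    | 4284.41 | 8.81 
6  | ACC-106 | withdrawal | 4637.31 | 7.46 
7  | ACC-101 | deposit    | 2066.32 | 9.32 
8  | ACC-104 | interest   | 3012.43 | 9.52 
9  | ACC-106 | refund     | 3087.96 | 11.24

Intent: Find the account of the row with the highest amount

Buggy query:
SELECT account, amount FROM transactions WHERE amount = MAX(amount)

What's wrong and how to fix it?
Bug: MAX(amount) is an aggregate and cannot be used directly in WHERE

Fix: Wrap MAX in a scalar subquery so WHERE compares against a single value

Corrected query:
SELECT account, amount FROM transactions WHERE amount = (SELECT MAX(amount) FROM transactions)

Result:
account | amount 
--------+--------
ACC-106 | 4637.31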